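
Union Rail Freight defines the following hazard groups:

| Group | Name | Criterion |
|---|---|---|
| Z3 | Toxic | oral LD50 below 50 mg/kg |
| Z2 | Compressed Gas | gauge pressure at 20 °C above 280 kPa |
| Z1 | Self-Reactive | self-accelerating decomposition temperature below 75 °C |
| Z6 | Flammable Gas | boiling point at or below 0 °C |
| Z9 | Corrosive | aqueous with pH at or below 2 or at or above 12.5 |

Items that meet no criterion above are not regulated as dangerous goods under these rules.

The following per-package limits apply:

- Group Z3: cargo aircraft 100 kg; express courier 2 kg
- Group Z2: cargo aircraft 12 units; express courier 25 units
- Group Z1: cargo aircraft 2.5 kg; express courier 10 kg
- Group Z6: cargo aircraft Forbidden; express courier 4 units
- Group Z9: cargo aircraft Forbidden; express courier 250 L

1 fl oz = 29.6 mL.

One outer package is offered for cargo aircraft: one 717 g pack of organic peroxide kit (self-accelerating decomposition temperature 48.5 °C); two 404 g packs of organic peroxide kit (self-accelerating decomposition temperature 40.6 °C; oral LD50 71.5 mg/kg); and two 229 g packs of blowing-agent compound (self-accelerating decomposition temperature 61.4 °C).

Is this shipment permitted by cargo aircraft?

Organic peroxide kit: self-accelerating decomposition temperature 48.5 °C < 75 °C → Group Z1 (Self-Reactive).
With self-accelerating decomposition temperature 40.6 °C (< 75 °C), the organic peroxide kit falls in Group Z1.
Blowing-agent compound: self-accelerating decomposition temperature 61.4 °C < 75 °C → Group Z1 (Self-Reactive).
Total Group Z1: 717 g + (two 404 g packs = 808 g) + (two 229 g packs = 458 g) = 1.983 kg.
That is within the Group Z1 cargo aircraft limit of 2.5 kg.

Yes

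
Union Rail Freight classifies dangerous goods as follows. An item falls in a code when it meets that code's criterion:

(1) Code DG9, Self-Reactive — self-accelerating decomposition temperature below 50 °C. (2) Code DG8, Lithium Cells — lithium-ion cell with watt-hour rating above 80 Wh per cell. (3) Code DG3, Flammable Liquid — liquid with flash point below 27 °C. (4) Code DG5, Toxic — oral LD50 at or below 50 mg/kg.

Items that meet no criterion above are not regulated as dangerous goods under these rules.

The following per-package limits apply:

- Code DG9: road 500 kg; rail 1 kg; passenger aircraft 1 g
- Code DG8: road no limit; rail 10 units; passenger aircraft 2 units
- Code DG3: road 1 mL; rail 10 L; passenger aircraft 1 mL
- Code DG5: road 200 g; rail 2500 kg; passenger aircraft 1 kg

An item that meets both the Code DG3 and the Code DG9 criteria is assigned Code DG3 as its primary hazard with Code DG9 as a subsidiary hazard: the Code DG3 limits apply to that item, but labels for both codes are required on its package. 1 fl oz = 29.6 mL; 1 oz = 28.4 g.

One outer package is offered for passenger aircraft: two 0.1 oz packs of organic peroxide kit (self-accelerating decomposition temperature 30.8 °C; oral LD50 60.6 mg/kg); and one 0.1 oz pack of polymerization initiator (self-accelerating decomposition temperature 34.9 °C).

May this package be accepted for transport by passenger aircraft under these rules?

With self-accelerating decomposition temperature 30.8 °C (< 50 °C), the organic peroxide kit falls in Code DG9.
The polymerization initiator has self-accelerating decomposition temperature 34.9 °C, which is < 50 °C, so it is Code DG9 (Self-Reactive).
Code DG9 net quantity: (two 0.1 oz packs = 5.68 g) + (one 0.1 oz pack = 2.84 g) = 8.52 g.
8.52 g > 1 g (passenger aircraft limit, Code DG9) — over the limit.

No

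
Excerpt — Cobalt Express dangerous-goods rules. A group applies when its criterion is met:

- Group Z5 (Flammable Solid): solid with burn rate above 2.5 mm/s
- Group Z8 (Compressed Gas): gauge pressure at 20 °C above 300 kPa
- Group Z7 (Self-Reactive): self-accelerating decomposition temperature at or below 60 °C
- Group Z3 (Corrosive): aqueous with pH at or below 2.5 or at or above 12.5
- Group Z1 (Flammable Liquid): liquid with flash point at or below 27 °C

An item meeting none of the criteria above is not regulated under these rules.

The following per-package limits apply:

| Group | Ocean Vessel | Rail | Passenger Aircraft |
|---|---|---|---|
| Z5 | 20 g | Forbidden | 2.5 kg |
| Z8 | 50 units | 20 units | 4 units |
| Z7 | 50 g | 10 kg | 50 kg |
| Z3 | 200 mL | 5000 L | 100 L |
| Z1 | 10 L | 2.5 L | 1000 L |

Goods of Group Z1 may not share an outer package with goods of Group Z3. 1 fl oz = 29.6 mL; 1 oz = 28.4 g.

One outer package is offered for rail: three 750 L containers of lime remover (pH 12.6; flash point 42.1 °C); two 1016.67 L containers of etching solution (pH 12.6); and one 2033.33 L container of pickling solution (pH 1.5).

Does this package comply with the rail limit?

With pH 12.6 (≥ 12.5), the lime remover falls in Group Z3.
The etching solution has pH 12.6, which is ≥ 12.5, so it is Group Z3 (Corrosive).
With pH 1.5 (≤ 2.5), the pickling solution falls in Group Z3.
Group Z3 net quantity: (three 750 L containers = 2250 L) + (two 1016.67 L containers = 2033.34 L) + 2033.33 L = 6316.67 L.
6316.67 L exceeds the rail limit of 5000 L for Group Z3.

No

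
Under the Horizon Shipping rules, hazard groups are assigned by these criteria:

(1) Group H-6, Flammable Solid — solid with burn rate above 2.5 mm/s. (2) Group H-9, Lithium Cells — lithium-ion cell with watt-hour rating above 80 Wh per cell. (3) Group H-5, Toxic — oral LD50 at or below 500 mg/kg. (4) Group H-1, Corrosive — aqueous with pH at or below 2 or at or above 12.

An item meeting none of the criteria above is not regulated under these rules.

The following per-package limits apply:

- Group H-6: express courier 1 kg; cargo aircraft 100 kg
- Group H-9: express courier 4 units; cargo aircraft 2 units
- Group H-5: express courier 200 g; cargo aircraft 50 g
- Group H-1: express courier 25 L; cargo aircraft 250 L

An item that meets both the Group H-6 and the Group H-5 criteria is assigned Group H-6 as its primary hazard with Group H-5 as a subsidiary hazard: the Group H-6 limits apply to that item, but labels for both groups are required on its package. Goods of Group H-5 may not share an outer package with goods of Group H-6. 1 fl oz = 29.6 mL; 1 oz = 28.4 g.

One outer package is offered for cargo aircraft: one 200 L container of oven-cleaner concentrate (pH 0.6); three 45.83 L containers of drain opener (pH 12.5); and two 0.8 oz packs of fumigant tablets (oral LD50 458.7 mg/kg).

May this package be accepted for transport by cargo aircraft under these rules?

No

The oven-cleaner concentrate has pH 0.6, which is ≤ 2, so it is Group H-1 (Corrosive).
The drain opener has pH 12.5, which is ≥ 12, so it is Group H-1 (Corrosive).
With oral LD50 458.7 mg/kg (≤ 500 mg/kg), the fumigant tablets fall in Group H-5.
Group H-1 net quantity: 200 L + (three 45.83 L containers = 137.49 L) = 337.49 L.
337.49 L > 250 L (cargo aircraft limit, Group H-1) — over the limit.
Group H-5 quantity: two 0.8 oz packs = 45.44 g.
That is within the Group H-5 cargo aircraft limit of 50 g.
The segregation rule (Group H-5 with Group H-6) does not apply to Group H-1 with Group H-5.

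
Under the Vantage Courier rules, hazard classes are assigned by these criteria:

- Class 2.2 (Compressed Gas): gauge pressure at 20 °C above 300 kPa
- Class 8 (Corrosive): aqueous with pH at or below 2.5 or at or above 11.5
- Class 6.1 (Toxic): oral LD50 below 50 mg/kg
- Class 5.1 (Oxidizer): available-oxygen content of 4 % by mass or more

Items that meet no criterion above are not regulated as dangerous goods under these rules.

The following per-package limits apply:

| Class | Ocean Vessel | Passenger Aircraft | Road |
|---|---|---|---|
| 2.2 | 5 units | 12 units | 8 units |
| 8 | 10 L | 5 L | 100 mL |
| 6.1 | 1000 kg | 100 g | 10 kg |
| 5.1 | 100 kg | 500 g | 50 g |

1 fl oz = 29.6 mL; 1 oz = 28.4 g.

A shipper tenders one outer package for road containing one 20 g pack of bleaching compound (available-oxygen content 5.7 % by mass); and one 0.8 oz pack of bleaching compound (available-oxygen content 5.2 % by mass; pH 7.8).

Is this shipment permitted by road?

Available-oxygen content 5.7 % by mass meets the Class 5.1 criterion (Oxidizer), so the bleaching compound is Class 5.1.
With available-oxygen content 5.2 % by mass (≥ 4 % by mass), the bleaching compound falls in Class 5.1.
Class 5.1 net quantity: 20 g + (one 0.8 oz pack = 22.72 g) = 42.72 g.
42.72 g is within the road limit of 50 g for Class 5.1.

Yes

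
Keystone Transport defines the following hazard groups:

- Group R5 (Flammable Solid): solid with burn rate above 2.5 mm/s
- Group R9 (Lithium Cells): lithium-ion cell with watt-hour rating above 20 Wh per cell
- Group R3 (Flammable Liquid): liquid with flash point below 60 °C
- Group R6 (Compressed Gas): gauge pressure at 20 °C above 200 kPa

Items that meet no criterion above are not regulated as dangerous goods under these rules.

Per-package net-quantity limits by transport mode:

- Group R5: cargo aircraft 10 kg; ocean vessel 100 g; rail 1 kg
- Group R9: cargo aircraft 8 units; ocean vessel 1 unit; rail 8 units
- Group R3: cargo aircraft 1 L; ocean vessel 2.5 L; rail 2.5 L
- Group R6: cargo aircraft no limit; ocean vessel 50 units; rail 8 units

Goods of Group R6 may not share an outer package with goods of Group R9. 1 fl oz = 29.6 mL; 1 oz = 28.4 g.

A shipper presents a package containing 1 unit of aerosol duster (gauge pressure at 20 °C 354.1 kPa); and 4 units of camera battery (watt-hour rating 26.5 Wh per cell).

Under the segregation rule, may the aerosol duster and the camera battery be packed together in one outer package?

No

The aerosol duster has gauge pressure at 20 °C 354.1 kPa, which is > 200 kPa, so it is Group R6 (Compressed Gas).
Watt-hour rating 26.5 Wh per cell meets the Group R9 criterion (Lithium Cells), so the camera battery is Group R9.
Group R6 and Group R9 may not share an outer package.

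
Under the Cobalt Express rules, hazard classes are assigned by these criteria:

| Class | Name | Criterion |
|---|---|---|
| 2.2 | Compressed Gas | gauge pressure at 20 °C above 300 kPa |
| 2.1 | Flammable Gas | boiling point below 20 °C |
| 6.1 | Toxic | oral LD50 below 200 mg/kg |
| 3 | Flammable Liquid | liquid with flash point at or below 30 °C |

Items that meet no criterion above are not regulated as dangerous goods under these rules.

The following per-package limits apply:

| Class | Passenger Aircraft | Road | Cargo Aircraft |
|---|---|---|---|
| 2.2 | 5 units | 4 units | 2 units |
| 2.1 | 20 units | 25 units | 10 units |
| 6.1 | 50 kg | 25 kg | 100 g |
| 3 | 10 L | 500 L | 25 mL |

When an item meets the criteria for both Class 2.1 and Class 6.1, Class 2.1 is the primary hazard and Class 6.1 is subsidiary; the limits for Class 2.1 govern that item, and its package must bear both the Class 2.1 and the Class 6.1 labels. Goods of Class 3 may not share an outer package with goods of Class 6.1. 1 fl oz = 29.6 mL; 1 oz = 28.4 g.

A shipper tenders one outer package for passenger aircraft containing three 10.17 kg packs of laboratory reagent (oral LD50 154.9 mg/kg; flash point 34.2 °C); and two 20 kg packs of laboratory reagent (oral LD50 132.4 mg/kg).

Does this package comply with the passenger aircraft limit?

Laboratory reagent: oral LD50 154.9 mg/kg < 200 mg/kg → Class 6.1 (Toxic).
With oral LD50 132.4 mg/kg (< 200 mg/kg), the laboratory reagent falls in Class 6.1.
Total Class 6.1: (three 10.17 kg packs = 30.51 kg) + (two 20 kg packs = 40 kg) = 70.51 kg.
70.51 kg > 50 kg (passenger aircraft limit, Class 6.1) — over the limit.

No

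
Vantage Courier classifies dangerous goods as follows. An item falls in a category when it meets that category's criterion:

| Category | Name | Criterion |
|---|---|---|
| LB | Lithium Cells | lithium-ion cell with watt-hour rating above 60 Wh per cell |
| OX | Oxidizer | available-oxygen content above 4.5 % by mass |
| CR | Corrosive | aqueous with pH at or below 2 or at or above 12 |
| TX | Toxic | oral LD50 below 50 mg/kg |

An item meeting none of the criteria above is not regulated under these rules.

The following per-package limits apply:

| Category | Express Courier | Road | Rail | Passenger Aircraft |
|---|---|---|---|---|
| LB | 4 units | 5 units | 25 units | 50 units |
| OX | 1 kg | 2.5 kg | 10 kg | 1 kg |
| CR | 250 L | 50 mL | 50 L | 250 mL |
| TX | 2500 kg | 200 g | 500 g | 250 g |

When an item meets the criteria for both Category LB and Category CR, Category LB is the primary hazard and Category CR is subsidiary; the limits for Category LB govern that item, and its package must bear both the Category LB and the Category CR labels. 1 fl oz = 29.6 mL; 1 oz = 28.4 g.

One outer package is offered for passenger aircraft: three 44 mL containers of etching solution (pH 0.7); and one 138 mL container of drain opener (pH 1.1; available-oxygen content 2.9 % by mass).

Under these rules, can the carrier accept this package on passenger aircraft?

The etching solution has pH 0.7, which is ≤ 2, so it is Category CR (Corrosive).
pH 1.1 meets the Category CR criterion (Corrosive), so the drain opener is Category CR.
Category CR net quantity: (three 44 mL containers = 132 mL) + 138 mL = 270 mL.
270 mL exceeds the passenger aircraft limit of 250 mL for Category CR.

No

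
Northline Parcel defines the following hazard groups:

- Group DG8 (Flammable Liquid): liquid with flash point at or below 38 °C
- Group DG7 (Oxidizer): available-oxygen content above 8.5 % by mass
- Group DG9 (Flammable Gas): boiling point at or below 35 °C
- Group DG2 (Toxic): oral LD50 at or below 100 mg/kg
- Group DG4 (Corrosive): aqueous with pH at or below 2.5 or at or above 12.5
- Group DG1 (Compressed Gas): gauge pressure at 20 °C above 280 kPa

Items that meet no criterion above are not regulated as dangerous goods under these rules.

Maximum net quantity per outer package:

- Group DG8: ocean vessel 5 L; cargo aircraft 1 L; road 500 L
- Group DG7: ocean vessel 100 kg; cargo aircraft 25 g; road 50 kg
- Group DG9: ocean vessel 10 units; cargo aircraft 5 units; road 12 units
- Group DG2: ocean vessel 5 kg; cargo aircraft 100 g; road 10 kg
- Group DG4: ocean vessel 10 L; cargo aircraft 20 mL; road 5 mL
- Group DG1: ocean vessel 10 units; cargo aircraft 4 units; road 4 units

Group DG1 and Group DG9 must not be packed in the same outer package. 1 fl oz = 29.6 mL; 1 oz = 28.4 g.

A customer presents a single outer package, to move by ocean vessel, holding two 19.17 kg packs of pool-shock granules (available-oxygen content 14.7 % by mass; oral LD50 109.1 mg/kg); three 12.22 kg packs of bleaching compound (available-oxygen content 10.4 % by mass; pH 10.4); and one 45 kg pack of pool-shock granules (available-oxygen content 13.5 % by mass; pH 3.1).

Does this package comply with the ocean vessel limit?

No

Pool-shock granules: available-oxygen content 14.7 % by mass > 8.5 % by mass → Group DG7 (Oxidizer).
With available-oxygen content 10.4 % by mass (> 8.5 % by mass), the bleaching compound falls in Group DG7.
Available-oxygen content 13.5 % by mass meets the Group DG7 criterion (Oxidizer), so the pool-shock granules are Group DG7.
Total Group DG7: (two 19.17 kg packs = 38.34 kg) + (three 12.22 kg packs = 36.66 kg) + 45 kg = 120 kg.
That exceeds the Group DG7 ocean vessel limit of 100 kg.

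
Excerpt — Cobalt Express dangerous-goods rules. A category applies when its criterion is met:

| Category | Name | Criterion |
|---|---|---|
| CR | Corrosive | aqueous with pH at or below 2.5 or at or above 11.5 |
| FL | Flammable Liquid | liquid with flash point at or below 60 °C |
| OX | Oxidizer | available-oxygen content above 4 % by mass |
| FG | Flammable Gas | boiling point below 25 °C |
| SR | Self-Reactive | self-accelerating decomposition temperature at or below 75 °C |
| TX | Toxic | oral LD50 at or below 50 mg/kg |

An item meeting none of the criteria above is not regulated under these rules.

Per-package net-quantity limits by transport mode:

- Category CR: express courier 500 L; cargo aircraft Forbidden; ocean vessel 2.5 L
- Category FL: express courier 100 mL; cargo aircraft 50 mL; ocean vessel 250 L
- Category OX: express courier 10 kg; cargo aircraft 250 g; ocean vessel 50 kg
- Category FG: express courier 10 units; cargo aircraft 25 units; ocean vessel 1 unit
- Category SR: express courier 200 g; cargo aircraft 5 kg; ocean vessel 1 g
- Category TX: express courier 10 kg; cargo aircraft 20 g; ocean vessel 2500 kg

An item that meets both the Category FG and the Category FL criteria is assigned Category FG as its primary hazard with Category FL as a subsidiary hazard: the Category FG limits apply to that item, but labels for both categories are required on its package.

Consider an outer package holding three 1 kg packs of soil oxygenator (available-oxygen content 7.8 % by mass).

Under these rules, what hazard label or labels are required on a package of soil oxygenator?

Category OX

Available-oxygen content 7.8 % by mass meets the Category OX criterion (Oxidizer), so the soil oxygenator is Category OX.
Only the Category OX label is required.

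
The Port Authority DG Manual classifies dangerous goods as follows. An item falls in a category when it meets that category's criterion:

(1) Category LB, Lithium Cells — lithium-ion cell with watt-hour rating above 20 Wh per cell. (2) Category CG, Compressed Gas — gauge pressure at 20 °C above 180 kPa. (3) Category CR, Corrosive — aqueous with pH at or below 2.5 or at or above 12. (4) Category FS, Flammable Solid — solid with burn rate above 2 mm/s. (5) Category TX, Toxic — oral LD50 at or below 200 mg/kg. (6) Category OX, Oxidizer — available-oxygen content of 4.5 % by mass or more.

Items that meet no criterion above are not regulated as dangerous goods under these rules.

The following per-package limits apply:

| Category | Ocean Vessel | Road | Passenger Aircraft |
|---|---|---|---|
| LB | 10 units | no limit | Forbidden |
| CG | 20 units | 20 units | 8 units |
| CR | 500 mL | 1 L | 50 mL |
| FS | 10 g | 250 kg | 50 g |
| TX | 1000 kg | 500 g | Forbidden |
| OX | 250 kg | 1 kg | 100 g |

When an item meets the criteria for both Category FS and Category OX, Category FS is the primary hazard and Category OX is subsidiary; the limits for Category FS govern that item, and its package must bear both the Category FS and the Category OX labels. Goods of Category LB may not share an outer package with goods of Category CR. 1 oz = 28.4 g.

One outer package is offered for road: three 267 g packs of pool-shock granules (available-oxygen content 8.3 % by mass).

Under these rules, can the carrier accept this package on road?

Pool-shock granules: available-oxygen content 8.3 % by mass ≥ 4.5 % by mass → Category OX (Oxidizer).
Category OX quantity: three 267 g packs = 801 g.
801 g ≤ 1 kg (road limit, Category OX) — within limit.

Yes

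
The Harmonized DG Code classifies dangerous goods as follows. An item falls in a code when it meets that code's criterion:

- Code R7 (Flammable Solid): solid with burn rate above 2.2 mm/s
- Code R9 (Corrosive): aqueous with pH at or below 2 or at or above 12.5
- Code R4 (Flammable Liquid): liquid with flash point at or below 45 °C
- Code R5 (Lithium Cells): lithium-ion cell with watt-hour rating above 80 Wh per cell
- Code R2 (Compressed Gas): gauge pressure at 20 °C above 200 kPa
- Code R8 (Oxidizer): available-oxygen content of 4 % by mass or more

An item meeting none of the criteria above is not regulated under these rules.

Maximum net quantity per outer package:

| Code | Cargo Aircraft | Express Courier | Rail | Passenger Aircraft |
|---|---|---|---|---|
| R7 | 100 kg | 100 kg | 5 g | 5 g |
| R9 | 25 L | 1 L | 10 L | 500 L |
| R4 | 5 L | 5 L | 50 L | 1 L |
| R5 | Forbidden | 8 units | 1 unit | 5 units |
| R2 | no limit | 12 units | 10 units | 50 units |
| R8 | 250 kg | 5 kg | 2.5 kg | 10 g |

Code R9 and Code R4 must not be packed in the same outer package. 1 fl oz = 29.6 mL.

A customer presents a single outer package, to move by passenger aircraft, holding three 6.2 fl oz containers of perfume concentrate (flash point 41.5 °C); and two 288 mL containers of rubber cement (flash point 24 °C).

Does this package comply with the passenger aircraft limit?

Perfume concentrate: flash point 41.5 °C ≤ 45 °C → Code R4 (Flammable Liquid).
Flash point 24 °C meets the Code R4 criterion (Flammable Liquid), so the rubber cement is Code R4.
Code R4 net quantity: (three 6.2 fl oz containers = 550.56 mL) + (two 288 mL containers = 576 mL) = 1126.56 mL.
1126.56 mL > 1 L (passenger aircraft limit, Code R4) — over the limit.

No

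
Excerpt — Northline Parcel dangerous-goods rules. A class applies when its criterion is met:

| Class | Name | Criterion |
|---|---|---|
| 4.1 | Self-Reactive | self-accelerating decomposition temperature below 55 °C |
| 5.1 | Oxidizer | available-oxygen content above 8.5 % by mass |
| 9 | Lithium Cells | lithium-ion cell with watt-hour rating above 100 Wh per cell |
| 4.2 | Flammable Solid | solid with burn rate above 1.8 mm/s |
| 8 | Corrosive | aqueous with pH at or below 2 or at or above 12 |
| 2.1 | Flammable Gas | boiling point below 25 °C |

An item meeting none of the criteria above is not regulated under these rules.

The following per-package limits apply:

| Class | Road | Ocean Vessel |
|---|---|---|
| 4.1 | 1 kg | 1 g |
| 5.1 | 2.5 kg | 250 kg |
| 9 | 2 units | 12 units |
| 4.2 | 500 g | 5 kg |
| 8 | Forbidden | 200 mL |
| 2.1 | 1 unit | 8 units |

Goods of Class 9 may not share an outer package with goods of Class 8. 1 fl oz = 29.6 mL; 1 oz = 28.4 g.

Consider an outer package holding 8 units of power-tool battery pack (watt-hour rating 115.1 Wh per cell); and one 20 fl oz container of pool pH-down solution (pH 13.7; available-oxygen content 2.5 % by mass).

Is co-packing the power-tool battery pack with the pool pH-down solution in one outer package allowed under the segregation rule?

No

The power-tool battery pack has watt-hour rating 115.1 Wh per cell, which is > 100 Wh per cell, so it is Class 9 (Lithium Cells).
Pool pH-down solution: pH 13.7 ≥ 12 → Class 8 (Corrosive).
Class 9 and Class 8 may not share an outer package.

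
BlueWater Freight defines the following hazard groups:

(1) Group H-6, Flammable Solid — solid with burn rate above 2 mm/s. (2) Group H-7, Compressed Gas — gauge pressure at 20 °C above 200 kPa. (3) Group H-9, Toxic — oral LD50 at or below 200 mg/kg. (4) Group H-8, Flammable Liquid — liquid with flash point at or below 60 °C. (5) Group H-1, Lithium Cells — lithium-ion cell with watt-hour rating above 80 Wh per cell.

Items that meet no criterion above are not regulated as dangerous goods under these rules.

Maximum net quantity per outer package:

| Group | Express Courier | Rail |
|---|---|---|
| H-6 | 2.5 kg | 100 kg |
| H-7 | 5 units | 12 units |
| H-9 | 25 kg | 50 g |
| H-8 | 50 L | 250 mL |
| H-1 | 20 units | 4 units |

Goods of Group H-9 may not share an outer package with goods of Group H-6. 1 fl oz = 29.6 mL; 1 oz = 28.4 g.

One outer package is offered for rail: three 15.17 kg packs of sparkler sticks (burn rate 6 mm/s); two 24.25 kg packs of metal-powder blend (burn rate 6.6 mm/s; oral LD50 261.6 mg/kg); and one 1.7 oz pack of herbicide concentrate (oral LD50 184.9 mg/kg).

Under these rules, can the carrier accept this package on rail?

The sparkler sticks have burn rate 6 mm/s, which is > 2 mm/s, so they are Group H-6 (Flammable Solid).
With burn rate 6.6 mm/s (> 2 mm/s), the metal-powder blend falls in Group H-6.
Herbicide concentrate: oral LD50 184.9 mg/kg ≤ 200 mg/kg → Group H-9 (Toxic).
Group H-9 quantity: one 1.7 oz pack = 48.28 g.
48.28 g is within the rail limit of 50 g for Group H-9.
Total Group H-6: (three 15.17 kg packs = 45.51 kg) + (two 24.25 kg packs = 48.5 kg) = 94.01 kg.
94.01 kg is within the rail limit of 100 kg for Group H-6.
Group H-9 and Group H-6 may not share an outer package.

No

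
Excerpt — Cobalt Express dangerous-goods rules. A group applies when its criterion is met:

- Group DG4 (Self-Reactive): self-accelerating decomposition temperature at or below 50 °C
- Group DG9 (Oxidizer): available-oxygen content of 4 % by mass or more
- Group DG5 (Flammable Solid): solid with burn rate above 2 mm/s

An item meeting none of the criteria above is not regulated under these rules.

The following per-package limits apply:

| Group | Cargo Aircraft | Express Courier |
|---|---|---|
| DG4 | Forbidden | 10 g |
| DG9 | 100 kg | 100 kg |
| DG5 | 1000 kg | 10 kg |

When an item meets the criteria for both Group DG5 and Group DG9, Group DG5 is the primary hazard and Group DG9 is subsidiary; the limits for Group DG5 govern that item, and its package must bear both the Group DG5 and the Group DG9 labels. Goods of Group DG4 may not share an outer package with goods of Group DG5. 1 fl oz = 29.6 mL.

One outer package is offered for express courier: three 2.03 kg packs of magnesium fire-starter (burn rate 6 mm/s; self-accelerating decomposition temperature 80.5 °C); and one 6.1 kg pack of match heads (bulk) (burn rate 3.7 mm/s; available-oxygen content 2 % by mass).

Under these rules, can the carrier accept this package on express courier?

No

Burn rate 6 mm/s meets the Group DG5 criterion (Flammable Solid), so the magnesium fire-starter is Group DG5.
The match heads (bulk) have burn rate 3.7 mm/s, which is > 2 mm/s, so they are Group DG5 (Flammable Solid).
Group DG5 net quantity: (three 2.03 kg packs = 6.09 kg) + 6.1 kg = 12.19 kg.
12.19 kg > 10 kg (express courier limit, Group DG5) — over the limit.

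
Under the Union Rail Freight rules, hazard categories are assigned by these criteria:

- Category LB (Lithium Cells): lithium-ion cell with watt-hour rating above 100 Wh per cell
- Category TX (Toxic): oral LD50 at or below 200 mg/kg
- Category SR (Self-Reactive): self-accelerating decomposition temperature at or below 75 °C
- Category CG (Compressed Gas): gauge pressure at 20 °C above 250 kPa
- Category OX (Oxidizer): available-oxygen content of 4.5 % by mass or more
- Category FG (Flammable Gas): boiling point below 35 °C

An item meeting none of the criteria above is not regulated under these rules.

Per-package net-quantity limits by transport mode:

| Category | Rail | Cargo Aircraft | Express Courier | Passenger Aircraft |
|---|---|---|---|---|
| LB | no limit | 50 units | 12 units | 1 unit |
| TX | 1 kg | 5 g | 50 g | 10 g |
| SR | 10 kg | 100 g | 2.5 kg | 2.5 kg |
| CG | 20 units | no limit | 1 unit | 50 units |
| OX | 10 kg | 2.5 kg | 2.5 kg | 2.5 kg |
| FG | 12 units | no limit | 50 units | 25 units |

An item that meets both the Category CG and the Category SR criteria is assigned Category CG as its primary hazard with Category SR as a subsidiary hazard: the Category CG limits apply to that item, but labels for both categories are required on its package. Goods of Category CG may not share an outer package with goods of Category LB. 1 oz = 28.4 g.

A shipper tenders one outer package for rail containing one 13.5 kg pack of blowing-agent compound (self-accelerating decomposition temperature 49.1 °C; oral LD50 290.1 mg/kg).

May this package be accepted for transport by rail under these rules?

Self-accelerating decomposition temperature 49.1 °C meets the Category SR criterion (Self-Reactive), so the blowing-agent compound is Category SR.
Category SR quantity: 13.5 kg.
13.5 kg > 10 kg (rail limit, Category SR) — over the limit.

No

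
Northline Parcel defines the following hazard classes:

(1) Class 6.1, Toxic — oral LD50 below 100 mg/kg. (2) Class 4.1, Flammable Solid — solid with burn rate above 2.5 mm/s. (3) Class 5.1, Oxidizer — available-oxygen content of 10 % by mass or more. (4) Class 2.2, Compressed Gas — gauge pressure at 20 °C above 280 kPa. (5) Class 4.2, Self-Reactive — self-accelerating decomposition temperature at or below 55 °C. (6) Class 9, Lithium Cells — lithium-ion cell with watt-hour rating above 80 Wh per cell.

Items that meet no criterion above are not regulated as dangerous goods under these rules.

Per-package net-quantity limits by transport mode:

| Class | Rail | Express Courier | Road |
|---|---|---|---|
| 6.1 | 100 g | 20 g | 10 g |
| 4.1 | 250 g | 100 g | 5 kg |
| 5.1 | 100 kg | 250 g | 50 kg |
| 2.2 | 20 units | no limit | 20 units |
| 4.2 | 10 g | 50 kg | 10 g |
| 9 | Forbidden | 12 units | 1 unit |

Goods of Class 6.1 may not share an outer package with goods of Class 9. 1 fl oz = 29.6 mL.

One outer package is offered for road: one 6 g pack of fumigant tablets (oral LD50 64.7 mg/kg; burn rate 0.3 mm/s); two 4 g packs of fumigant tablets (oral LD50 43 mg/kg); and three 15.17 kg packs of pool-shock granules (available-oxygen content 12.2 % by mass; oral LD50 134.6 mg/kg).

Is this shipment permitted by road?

The fumigant tablets have oral LD50 64.7 mg/kg, which is < 100 mg/kg, so they are Class 6.1 (Toxic).
The fumigant tablets have oral LD50 43 mg/kg, which is < 100 mg/kg, so they are Class 6.1 (Toxic).
Available-oxygen content 12.2 % by mass meets the Class 5.1 criterion (Oxidizer), so the pool-shock granules are Class 5.1.
Total Class 6.1: 6 g + (two 4 g packs = 8 g) = 14 g.
14 g exceeds the road limit of 10 g for Class 6.1.
Class 5.1 quantity: three 15.17 kg packs = 45.51 kg.
45.51 kg ≤ 50 kg (road limit, Class 5.1) — within limit.
The segregation rule (Class 6.1 with Class 9) does not apply to Class 6.1 with Class 5.1.

No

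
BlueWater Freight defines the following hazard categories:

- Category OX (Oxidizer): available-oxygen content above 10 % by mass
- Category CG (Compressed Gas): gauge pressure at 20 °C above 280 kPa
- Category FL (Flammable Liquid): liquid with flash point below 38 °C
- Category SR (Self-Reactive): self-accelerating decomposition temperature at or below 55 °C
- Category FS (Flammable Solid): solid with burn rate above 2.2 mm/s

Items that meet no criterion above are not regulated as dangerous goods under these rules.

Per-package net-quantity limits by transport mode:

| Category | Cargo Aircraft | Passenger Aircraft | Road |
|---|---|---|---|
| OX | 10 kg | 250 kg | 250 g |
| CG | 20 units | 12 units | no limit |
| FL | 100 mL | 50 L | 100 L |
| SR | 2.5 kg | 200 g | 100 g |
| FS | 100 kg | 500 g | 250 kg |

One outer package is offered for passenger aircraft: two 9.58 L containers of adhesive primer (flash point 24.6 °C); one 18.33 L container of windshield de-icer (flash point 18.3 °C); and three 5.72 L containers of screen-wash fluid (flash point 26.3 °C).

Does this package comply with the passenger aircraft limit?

No

Adhesive primer: flash point 24.6 °C < 38 °C → Category FL (Flammable Liquid).
The windshield de-icer has flash point 18.3 °C, which is < 38 °C, so it is Category FL (Flammable Liquid).
With flash point 26.3 °C (< 38 °C), the screen-wash fluid falls in Category FL.
Total Category FL: (two 9.58 L containers = 19.16 L) + 18.33 L + (three 5.72 L containers = 17.16 L) = 54.65 L.
That exceeds the Category FL passenger aircraft limit of 50 L.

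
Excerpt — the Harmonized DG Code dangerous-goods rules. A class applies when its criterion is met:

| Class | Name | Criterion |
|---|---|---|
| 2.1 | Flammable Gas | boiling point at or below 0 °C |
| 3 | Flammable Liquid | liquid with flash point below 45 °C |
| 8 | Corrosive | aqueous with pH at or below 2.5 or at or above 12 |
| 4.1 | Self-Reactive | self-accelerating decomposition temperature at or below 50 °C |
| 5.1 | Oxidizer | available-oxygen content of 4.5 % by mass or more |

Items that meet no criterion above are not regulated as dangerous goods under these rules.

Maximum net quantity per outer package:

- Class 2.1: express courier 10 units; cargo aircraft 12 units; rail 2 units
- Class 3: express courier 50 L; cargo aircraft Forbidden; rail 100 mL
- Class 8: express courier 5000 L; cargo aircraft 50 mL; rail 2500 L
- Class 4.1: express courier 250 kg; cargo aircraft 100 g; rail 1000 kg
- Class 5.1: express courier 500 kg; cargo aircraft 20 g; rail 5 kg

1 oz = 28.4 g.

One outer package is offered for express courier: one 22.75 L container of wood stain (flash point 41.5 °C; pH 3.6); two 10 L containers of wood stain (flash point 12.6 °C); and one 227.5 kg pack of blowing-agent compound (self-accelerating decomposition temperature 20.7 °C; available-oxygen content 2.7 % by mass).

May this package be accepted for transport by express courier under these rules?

Wood stain: flash point 41.5 °C < 45 °C → Class 3 (Flammable Liquid).
With flash point 12.6 °C (< 45 °C), the wood stain falls in Class 3.
Blowing-agent compound: self-accelerating decomposition temperature 20.7 °C ≤ 50 °C → Class 4.1 (Self-Reactive).
Class 4.1 quantity: 227.5 kg.
227.5 kg is within the express courier limit of 250 kg for Class 4.1.
Class 3 net quantity: 22.75 L + (two 10 L containers = 20 L) = 42.75 L.
42.75 L ≤ 50 L (express courier limit, Class 3) — within limit.
Every hazard class is within its express courier limit and no segregation rule is violated.

Yes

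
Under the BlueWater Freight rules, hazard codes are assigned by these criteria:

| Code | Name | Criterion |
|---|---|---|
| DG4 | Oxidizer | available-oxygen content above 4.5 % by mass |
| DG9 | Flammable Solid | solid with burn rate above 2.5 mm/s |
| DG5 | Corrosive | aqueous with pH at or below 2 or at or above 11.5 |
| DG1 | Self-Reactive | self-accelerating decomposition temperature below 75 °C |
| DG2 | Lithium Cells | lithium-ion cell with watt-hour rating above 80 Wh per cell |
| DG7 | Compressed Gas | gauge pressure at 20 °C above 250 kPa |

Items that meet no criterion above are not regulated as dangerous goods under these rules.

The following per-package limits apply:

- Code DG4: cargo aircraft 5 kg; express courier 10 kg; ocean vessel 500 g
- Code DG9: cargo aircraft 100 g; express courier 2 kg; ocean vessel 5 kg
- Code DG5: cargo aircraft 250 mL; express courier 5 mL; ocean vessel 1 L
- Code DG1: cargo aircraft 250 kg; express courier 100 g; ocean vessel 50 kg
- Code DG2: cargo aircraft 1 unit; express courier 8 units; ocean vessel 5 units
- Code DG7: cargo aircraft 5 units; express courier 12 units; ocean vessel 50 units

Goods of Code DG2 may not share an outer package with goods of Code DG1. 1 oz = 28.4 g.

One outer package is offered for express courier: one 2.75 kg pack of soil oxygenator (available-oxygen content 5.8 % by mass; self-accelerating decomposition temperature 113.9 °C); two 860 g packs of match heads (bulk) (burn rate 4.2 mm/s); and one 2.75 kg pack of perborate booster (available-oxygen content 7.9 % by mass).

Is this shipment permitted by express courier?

Yes

The soil oxygenator has available-oxygen content 5.8 % by mass, which is > 4.5 % by mass, so it is Code DG4 (Oxidizer).
Match heads (bulk): burn rate 4.2 mm/s > 2.5 mm/s → Code DG9 (Flammable Solid).
Perborate booster: available-oxygen content 7.9 % by mass > 4.5 % by mass → Code DG4 (Oxidizer).
Code DG4 net quantity: 2.75 kg + 2.75 kg = 5.5 kg.
5.5 kg ≤ 10 kg (express courier limit, Code DG4) — within limit.
Code DG9 quantity: two 860 g packs = 1.72 kg.
1.72 kg ≤ 2 kg (express courier limit, Code DG9) — within limit.
The segregation rule (Code DG2 with Code DG1) does not apply to Code DG4 with Code DG9.
Every hazard code is within its express courier limit and no segregation rule is violated.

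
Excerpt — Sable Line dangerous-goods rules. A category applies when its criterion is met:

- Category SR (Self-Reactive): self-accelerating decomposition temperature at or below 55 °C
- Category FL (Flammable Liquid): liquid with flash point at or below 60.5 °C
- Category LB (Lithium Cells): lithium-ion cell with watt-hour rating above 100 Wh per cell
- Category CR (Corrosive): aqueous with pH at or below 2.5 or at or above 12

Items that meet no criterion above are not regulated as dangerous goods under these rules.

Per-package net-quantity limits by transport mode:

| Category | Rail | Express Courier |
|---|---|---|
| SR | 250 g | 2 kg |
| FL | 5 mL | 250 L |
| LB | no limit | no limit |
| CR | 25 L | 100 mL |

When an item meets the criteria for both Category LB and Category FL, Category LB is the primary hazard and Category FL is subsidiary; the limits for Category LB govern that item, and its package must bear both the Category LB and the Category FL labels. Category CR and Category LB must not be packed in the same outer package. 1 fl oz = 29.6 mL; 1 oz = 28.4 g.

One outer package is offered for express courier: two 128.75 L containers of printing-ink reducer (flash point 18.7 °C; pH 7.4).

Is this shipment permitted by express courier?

No

Printing-ink reducer: flash point 18.7 °C ≤ 60.5 °C → Category FL (Flammable Liquid).
Category FL quantity: two 128.75 L containers = 257.5 L.
257.5 L exceeds the express courier limit of 250 L for Category FL.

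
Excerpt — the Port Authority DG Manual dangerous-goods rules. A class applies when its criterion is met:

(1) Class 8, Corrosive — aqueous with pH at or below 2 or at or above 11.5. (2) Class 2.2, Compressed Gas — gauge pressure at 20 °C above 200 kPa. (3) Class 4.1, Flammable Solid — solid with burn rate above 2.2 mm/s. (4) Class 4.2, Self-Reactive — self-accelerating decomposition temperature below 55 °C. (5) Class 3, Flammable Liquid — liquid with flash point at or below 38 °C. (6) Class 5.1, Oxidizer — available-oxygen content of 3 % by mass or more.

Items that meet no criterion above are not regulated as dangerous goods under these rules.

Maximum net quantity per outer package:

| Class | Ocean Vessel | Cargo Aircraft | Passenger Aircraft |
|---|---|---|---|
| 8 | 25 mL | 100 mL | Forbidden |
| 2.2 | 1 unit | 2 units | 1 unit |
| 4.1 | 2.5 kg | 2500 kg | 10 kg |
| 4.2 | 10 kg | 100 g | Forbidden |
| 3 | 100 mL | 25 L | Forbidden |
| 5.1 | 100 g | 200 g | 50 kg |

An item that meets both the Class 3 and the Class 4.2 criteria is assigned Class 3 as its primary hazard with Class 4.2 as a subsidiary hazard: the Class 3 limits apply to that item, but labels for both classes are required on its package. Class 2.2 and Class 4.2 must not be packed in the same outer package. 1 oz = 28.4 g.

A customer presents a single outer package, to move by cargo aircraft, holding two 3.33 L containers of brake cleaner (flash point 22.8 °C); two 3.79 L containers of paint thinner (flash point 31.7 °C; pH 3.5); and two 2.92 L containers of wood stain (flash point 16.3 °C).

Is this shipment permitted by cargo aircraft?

Yes

Brake cleaner: flash point 22.8 °C ≤ 38 °C → Class 3 (Flammable Liquid).
The paint thinner has flash point 31.7 °C, which is ≤ 38 °C, so it is Class 3 (Flammable Liquid).
The wood stain has flash point 16.3 °C, which is ≤ 38 °C, so it is Class 3 (Flammable Liquid).
Total Class 3: (two 3.33 L containers = 6.66 L) + (two 3.79 L containers = 7.58 L) + (two 2.92 L containers = 5.84 L) = 20.08 L.
20.08 L ≤ 25 L (cargo aircraft limit, Class 3) — within limit.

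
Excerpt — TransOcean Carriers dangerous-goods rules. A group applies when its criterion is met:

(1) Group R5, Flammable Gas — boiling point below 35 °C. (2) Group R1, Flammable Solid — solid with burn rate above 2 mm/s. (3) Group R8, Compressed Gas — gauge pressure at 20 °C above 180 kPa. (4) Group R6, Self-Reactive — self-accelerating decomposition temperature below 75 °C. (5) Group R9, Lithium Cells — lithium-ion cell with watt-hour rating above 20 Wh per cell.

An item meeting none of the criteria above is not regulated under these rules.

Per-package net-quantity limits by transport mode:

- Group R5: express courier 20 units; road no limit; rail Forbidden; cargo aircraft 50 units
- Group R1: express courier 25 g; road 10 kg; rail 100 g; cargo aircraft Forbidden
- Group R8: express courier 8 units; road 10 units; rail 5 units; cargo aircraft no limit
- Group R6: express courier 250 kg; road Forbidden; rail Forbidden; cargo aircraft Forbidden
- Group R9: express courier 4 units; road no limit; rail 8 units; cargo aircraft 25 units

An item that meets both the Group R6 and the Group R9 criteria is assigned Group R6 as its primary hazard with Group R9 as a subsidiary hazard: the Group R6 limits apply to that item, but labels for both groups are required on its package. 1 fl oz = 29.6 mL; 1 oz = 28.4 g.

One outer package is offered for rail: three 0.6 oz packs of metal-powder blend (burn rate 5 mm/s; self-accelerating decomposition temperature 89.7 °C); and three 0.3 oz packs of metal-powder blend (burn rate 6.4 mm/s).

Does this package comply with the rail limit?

Yes

The metal-powder blend has burn rate 5 mm/s, which is > 2 mm/s, so it is Group R1 (Flammable Solid).
Burn rate 6.4 mm/s meets the Group R1 criterion (Flammable Solid), so the metal-powder blend is Group R1.
Total Group R1: (three 0.6 oz packs = 51.12 g) + (three 0.3 oz packs = 25.56 g) = 76.68 g.
76.68 g ≤ 100 g (rail limit, Group R1) — within limit.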